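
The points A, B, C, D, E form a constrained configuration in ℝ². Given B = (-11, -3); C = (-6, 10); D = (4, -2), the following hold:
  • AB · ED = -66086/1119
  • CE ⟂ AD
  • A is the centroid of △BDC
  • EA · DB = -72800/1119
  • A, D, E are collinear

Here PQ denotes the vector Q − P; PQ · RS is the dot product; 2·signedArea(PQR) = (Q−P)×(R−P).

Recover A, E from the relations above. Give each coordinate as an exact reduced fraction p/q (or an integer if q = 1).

1. A_x = -13/3  [A is the centroid of △BDC]
2. A_y = 5/3  [A is the centroid of △BDC]
   → A = (-13/3, 5/3)
3. E_x = -3283/373  [A, D, E are collinear ∩ CE ⟂ AD]
4. E_y = 1355/373  [A, D, E are collinear ∩ CE ⟂ AD]
   → E = (-3283/373, 1355/373)

A = (-13/3, 5/3)
E = (-3283/373, 1355/373)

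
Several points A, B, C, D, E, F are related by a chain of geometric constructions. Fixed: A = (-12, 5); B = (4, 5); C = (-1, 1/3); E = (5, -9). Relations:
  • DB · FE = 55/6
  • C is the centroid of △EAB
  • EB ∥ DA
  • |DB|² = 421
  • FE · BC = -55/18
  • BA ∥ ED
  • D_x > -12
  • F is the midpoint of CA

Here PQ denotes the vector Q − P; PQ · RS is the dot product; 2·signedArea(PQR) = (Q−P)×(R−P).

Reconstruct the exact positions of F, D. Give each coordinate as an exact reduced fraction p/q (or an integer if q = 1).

1. F_x = -13/2  [F is the midpoint of CA]
2. F_y = 8/3  [F is the midpoint of CA]
   → F = (-13/2, 8/3)
3. D_x = -11  [EB ∥ DA ∩ BA ∥ ED]
4. D_y = -9  [EB ∥ DA ∩ BA ∥ ED]
   → D = (-11, -9)

D = (-11, -9)
F = (-13/2, 8/3)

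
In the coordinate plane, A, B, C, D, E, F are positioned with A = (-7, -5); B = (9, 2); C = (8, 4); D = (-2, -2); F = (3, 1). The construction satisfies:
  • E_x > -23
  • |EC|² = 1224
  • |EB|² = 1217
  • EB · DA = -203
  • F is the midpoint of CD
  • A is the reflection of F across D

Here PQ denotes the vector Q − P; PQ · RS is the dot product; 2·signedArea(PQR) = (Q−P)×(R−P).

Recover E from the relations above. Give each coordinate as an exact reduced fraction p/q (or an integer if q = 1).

E = (-22, -14)

1. E_x = -22  [line 5·x + 3·y + 152 = 0 ∩ |EC|² = 1224]
2. E_y = -14  [line 5·x + 3·y + 152 = 0 ∩ |EC|² = 1224]
   → E = (-22, -14)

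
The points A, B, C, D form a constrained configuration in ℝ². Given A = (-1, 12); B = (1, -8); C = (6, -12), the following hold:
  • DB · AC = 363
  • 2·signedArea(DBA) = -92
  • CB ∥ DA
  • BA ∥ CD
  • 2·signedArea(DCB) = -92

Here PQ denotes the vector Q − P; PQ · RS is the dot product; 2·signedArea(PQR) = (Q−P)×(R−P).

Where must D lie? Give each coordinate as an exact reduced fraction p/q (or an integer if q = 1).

1. D_x = 4  [CB ∥ DA ∩ BA ∥ CD]
2. D_y = 8  [CB ∥ DA ∩ BA ∥ CD]
   → D = (4, 8)

D = (4, 8)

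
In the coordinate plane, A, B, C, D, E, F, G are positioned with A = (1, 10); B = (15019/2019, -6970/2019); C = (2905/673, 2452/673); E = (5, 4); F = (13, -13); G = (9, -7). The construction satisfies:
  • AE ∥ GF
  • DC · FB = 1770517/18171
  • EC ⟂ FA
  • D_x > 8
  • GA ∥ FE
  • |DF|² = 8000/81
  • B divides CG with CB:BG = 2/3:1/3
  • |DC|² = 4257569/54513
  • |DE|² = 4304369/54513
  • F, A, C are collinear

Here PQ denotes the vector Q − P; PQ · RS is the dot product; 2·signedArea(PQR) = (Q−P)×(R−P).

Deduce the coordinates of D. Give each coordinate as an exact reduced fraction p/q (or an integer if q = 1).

1. D_x = 49981/6057  [line 11228/2019·x + -19277/2019·y + -1574605/18171 = 0 ∩ |DF|² = 8000/81]
2. D_y = -25861/6057  [line 11228/2019·x + -19277/2019·y + -1574605/18171 = 0 ∩ |DF|² = 8000/81]
   → D = (49981/6057, -25861/6057)

D = (49981/6057, -25861/6057)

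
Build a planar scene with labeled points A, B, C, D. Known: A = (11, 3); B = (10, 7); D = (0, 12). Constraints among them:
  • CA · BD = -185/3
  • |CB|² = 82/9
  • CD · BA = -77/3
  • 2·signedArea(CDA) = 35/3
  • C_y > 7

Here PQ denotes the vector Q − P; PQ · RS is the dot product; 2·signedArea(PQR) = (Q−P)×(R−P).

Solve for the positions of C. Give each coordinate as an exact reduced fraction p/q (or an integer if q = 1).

1. C_x = 7  [2·signedArea(CDA) = 35/3 ∩ CA · BD = -185/3]
2. C_y = 22/3  [2·signedArea(CDA) = 35/3 ∩ CA · BD = -185/3]
   → C = (7, 22/3)

C = (7, 22/3)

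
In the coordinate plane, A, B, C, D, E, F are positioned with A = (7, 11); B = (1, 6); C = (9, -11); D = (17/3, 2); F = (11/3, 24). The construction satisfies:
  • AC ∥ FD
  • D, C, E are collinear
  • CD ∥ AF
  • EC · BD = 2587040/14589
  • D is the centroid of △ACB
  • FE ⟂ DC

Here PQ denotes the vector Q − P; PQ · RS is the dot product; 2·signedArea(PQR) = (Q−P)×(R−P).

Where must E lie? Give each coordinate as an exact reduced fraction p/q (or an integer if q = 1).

1. E_x = 1217/4863  [D, C, E are collinear ∩ FE ⟂ DC]
2. E_y = 37484/1621  [D, C, E are collinear ∩ FE ⟂ DC]
   → E = (1217/4863, 37484/1621)

E = (1217/4863, 37484/1621)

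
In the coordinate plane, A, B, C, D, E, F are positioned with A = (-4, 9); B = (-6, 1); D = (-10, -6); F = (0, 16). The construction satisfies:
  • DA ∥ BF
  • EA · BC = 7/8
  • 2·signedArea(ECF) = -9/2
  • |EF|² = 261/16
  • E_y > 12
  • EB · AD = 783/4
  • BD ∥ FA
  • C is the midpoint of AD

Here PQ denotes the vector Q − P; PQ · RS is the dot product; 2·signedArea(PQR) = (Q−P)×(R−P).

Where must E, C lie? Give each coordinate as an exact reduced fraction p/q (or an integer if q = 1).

1. E_x = -3/2  [line 6·x + 15·y + -699/4 = 0 ∩ |EF|² = 261/16]
2. E_y = 49/4  [line 6·x + 15·y + -699/4 = 0 ∩ |EF|² = 261/16]
   → E = (-3/2, 49/4)
3. C_x = -7  [2·signedArea(ECF) = -9/2 ∩ C is the midpoint of AD]
4. C_y = 3/2  [2·signedArea(ECF) = -9/2 ∩ C is the midpoint of AD]
   → C = (-7, 3/2)

C = (-7, 3/2)
E = (-3/2, 49/4)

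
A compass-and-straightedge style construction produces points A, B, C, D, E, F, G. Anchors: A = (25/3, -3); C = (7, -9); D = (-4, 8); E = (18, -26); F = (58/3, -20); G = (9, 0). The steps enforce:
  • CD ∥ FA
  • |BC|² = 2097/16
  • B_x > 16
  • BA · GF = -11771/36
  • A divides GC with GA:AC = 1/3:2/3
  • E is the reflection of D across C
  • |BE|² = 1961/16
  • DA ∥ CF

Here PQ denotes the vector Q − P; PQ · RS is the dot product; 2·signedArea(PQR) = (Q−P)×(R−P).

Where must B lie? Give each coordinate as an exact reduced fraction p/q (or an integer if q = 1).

B = (67/4, -15)

1. B_x = 67/4  [line -31/3·x + 20·y + 5677/12 = 0 ∩ |BE|² = 1961/16]
2. B_y = -15  [line -31/3·x + 20·y + 5677/12 = 0 ∩ |BE|² = 1961/16]
   → B = (67/4, -15)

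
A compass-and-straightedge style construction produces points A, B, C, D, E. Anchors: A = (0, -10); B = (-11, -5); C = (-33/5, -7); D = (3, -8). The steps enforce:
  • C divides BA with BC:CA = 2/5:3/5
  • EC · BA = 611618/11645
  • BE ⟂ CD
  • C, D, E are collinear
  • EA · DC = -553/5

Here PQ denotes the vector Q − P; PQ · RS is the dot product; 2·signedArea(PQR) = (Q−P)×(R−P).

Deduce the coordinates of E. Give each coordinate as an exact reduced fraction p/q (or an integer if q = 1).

E = (-25989/2329, -15197/2329)

1. E_x = -25989/2329  [C, D, E are collinear ∩ BE ⟂ CD]
2. E_y = -15197/2329  [C, D, E are collinear ∩ BE ⟂ CD]
   → E = (-25989/2329, -15197/2329)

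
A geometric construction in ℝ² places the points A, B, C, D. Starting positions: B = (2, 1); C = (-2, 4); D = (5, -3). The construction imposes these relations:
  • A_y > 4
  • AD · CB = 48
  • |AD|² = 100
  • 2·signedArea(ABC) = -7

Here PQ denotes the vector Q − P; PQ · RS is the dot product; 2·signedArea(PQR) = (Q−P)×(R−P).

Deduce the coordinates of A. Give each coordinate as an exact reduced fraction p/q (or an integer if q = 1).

1. A_x = -1  [AD · CB = 48 ∩ 2·signedArea(ABC) = -7]
2. A_y = 5  [AD · CB = 48 ∩ 2·signedArea(ABC) = -7]
   → A = (-1, 5)

A = (-1, 5)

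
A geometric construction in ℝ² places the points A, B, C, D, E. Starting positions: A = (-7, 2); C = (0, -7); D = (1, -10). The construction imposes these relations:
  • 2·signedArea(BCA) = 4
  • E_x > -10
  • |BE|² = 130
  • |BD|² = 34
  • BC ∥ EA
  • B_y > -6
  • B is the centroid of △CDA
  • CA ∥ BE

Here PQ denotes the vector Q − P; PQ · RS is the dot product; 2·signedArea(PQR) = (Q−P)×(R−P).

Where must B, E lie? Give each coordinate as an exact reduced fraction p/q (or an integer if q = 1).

1. B_x = -2  [B is the centroid of △CDA]
2. B_y = -5  [B is the centroid of △CDA]
   → B = (-2, -5)
3. E_x = -9  [BC ∥ EA ∩ CA ∥ BE]
4. E_y = 4  [BC ∥ EA ∩ CA ∥ BE]
   → E = (-9, 4)

B = (-2, -5)
E = (-9, 4)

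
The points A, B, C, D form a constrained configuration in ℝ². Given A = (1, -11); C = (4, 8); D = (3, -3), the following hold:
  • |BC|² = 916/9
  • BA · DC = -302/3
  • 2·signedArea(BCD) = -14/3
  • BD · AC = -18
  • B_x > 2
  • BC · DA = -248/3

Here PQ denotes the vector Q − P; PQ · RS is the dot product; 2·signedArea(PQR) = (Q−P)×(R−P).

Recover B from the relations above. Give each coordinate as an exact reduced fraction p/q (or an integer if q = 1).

B = (8/3, -2)

1. B_x = 8/3  [BC · DA = -248/3 ∩ 2·signedArea(BCD) = -14/3]
2. B_y = -2  [BC · DA = -248/3 ∩ 2·signedArea(BCD) = -14/3]
   → B = (8/3, -2)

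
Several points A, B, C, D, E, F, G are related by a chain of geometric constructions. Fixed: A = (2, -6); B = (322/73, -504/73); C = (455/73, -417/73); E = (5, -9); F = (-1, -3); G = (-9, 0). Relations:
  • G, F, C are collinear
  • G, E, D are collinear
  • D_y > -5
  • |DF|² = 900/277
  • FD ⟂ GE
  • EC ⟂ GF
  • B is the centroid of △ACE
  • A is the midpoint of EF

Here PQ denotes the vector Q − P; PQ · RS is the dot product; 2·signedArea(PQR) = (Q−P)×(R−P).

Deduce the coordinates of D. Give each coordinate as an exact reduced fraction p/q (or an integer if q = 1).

D = (-547/277, -1251/277)

1. D_x = -547/277  [G, E, D are collinear ∩ FD ⟂ GE]
2. D_y = -1251/277  [G, E, D are collinear ∩ FD ⟂ GE]
   → D = (-547/277, -1251/277)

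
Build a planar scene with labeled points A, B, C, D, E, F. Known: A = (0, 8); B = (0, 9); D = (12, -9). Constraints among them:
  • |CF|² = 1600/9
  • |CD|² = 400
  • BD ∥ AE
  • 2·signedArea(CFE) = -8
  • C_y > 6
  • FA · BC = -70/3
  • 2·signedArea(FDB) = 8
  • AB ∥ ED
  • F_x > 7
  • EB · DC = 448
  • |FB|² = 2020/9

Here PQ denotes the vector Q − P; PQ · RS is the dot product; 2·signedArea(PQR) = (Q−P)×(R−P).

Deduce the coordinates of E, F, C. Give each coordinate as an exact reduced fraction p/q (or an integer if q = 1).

1. E_x = 12  [AB ∥ ED ∩ BD ∥ AE]
2. E_y = -10  [AB ∥ ED ∩ BD ∥ AE]
   → E = (12, -10)
3. F_x = 8  [line -18·x + -12·y + 100 = 0 ∩ |FB|² = 2020/9]
4. F_y = -11/3  [line -18·x + -12·y + 100 = 0 ∩ |FB|² = 2020/9]
   → F = (8, -11/3)
5. C_x = 0  [FA · BC = -70/3 ∩ 2·signedArea(CFE) = -8]
6. C_y = 7  [FA · BC = -70/3 ∩ 2·signedArea(CFE) = -8]
   → C = (0, 7)

C = (0, 7)
E = (12, -10)
F = (8, -11/3)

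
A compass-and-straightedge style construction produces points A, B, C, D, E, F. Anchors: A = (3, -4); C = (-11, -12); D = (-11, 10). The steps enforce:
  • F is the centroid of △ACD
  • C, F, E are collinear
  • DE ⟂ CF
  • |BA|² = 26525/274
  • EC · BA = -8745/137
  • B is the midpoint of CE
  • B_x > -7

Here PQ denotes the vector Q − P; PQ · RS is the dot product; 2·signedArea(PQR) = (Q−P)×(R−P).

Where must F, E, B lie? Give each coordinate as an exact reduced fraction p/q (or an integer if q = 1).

B = (-1859/274, -813/274)
E = (-352/137, 831/137)
F = (-19/3, -2)

1. F_x = -19/3  [F is the centroid of △ACD]
2. F_y = -2  [F is the centroid of △ACD]
   → F = (-19/3, -2)
3. E_x = -352/137  [C, F, E are collinear ∩ DE ⟂ CF]
4. E_y = 831/137  [C, F, E are collinear ∩ DE ⟂ CF]
   → E = (-352/137, 831/137)
5. B_x = -1859/274  [B is the midpoint of CE]
6. B_y = -813/274  [B is the midpoint of CE]
   → B = (-1859/274, -813/274)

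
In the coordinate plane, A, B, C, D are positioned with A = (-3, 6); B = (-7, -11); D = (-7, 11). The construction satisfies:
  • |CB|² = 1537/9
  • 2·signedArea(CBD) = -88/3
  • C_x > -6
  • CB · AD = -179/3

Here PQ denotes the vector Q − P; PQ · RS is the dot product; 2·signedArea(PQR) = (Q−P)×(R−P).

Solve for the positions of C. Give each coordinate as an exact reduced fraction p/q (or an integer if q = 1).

1. C_x = -17/3  [2·signedArea(CBD) = -88/3 ∩ CB · AD = -179/3]
2. C_y = 2  [2·signedArea(CBD) = -88/3 ∩ CB · AD = -179/3]
   → C = (-17/3, 2)

C = (-17/3, 2)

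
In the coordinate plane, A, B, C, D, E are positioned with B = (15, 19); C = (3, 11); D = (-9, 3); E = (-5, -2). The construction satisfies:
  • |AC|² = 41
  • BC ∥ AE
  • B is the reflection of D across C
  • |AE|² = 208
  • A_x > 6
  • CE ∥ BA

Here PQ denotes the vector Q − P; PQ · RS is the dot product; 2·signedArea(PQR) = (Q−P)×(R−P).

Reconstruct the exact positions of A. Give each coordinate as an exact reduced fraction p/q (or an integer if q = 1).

1. A_x = 7  [BC ∥ AE ∩ CE ∥ BA]
2. A_y = 6  [BC ∥ AE ∩ CE ∥ BA]
   → A = (7, 6)

A = (7, 6)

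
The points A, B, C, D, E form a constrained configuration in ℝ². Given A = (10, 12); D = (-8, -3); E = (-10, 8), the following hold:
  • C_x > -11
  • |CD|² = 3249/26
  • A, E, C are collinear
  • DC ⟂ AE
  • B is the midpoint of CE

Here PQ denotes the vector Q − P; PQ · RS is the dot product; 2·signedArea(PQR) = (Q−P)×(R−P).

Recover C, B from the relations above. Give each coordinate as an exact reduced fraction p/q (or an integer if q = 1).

1. C_x = -265/26  [A, E, C are collinear ∩ DC ⟂ AE]
2. C_y = 207/26  [A, E, C are collinear ∩ DC ⟂ AE]
   → C = (-265/26, 207/26)
3. B_x = -525/52  [B is the midpoint of CE]
4. B_y = 415/52  [B is the midpoint of CE]
   → B = (-525/52, 415/52)

B = (-525/52, 415/52)
C = (-265/26, 207/26)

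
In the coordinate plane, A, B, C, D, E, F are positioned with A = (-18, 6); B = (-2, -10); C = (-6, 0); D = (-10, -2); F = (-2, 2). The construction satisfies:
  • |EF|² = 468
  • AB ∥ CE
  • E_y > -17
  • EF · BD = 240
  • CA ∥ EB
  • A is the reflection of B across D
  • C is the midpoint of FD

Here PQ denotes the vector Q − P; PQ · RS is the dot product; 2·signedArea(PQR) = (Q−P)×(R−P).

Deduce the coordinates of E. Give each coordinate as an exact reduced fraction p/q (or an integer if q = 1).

1. E_x = 10  [CA ∥ EB ∩ AB ∥ CE]
2. E_y = -16  [CA ∥ EB ∩ AB ∥ CE]
   → E = (10, -16)

E = (10, -16)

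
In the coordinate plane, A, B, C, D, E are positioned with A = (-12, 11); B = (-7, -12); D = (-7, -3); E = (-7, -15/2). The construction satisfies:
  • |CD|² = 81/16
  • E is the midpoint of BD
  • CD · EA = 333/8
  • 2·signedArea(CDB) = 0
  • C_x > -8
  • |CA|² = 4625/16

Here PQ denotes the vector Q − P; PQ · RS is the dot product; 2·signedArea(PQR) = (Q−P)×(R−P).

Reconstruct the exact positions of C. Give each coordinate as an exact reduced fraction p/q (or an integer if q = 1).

C = (-7, -21/4)

1. C_x = -7  [2·signedArea(CDB) = 0 ∩ CD · EA = 333/8]
2. C_y = -21/4  [2·signedArea(CDB) = 0 ∩ CD · EA = 333/8]
   → C = (-7, -21/4)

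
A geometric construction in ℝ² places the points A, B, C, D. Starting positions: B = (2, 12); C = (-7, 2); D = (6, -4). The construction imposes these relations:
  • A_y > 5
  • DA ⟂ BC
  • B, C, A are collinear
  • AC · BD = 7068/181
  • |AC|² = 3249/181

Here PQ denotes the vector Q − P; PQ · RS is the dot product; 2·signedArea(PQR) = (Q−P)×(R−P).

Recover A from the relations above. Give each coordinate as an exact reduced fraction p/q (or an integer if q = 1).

1. A_x = -754/181  [B, C, A are collinear ∩ DA ⟂ BC]
2. A_y = 932/181  [B, C, A are collinear ∩ DA ⟂ BC]
   → A = (-754/181, 932/181)

A = (-754/181, 932/181)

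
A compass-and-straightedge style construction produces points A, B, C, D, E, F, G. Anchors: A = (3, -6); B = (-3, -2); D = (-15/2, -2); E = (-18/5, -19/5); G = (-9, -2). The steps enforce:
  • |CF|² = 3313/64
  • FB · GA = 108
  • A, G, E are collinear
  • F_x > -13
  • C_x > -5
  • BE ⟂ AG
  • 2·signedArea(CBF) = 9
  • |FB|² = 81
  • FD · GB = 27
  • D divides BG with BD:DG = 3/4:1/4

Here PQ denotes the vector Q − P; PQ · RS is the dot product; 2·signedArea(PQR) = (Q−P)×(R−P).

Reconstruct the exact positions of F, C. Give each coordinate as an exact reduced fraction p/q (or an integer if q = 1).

1. F_x = -12  [FB · GA = 108 ∩ FD · GB = 27]
2. F_y = -2  [FB · GA = 108 ∩ FD · GB = 27]
   → F = (-12, -2)
3. C_y = -3  [2·signedArea(CBF) = 9]
4. C_x = -39/8  [|CF|² = 3313/64]
   → C = (-39/8, -3)

C = (-39/8, -3)
F = (-12, -2)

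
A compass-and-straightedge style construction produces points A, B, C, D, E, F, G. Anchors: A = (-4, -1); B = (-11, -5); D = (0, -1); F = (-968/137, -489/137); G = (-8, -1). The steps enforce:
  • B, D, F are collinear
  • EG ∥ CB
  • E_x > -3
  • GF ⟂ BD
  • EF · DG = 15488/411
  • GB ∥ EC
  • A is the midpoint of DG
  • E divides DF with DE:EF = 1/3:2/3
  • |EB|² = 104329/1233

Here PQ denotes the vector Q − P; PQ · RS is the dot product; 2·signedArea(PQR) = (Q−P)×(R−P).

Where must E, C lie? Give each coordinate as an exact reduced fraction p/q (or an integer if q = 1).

C = (-2201/411, -2407/411)
E = (-968/411, -763/411)

1. E_x = -968/411  [E divides DF with DE:EF = 1/3:2/3]
2. E_y = -763/411  [E divides DF with DE:EF = 1/3:2/3]
   → E = (-968/411, -763/411)
3. C_x = -2201/411  [EG ∥ CB ∩ GB ∥ EC]
4. C_y = -2407/411  [EG ∥ CB ∩ GB ∥ EC]
   → C = (-2201/411, -2407/411)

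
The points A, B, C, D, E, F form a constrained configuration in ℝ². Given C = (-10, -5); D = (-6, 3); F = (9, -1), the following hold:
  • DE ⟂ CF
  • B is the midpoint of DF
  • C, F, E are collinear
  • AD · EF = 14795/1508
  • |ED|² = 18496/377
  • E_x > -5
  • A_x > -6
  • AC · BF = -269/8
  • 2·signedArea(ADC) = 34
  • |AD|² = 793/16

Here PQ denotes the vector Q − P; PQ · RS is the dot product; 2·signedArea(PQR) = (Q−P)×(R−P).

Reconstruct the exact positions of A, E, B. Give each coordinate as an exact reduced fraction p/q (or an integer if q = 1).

1. E_x = -1718/377  [C, F, E are collinear ∩ DE ⟂ CF]
2. E_y = -1453/377  [C, F, E are collinear ∩ DE ⟂ CF]
   → E = (-1718/377, -1453/377)
3. B_x = 3/2  [B is the midpoint of DF]
4. B_y = 1  [B is the midpoint of DF]
   → B = (3/2, 1)
5. A_x = -21/4  [AD · EF = 14795/1508 ∩ AC · BF = -269/8]
6. A_y = -4  [AD · EF = 14795/1508 ∩ AC · BF = -269/8]
   → A = (-21/4, -4)

A = (-21/4, -4)
B = (3/2, 1)
E = (-1718/377, -1453/377)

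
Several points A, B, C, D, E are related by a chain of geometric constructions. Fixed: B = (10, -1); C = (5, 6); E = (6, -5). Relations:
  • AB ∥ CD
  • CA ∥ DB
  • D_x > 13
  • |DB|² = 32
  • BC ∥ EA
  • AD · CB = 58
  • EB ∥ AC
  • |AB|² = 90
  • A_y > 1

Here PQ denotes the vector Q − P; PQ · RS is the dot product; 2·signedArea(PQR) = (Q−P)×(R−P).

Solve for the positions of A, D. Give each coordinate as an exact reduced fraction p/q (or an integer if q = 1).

A = (1, 2)
D = (14, 3)

1. A_x = 1  [EB ∥ AC ∩ BC ∥ EA]
2. A_y = 2  [EB ∥ AC ∩ BC ∥ EA]
   → A = (1, 2)
3. D_x = 14  [CA ∥ DB ∩ AB ∥ CD]
4. D_y = 3  [CA ∥ DB ∩ AB ∥ CD]
   → D = (14, 3)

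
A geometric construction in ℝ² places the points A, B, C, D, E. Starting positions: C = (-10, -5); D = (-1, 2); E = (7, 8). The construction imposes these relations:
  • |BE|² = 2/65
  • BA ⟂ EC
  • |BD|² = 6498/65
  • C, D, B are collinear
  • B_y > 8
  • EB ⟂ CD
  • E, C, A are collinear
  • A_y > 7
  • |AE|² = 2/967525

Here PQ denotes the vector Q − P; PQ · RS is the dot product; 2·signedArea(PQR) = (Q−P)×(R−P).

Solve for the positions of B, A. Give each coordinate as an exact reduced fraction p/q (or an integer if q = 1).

1. B_x = 448/65  [C, D, B are collinear ∩ EB ⟂ CD]
2. B_y = 529/65  [C, D, B are collinear ∩ EB ⟂ CD]
   → B = (448/65, 529/65)
3. A_x = 104178/14885  [E, C, A are collinear ∩ BA ⟂ EC]
4. A_y = 9159/1145  [E, C, A are collinear ∩ BA ⟂ EC]
   → A = (104178/14885, 9159/1145)

A = (104178/14885, 9159/1145)
B = (448/65, 529/65)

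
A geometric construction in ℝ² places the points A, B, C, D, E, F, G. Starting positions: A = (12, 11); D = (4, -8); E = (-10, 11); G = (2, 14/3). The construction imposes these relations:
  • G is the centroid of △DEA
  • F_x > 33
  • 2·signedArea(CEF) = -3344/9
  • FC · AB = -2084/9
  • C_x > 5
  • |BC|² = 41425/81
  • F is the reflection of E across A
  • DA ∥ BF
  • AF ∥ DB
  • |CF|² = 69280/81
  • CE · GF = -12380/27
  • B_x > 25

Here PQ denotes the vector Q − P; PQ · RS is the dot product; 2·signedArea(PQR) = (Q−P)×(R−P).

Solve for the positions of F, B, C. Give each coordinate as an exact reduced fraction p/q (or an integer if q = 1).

B = (26, -8)
C = (6, 23/9)
F = (34, 11)

1. F_x = 34  [F is the reflection of E across A]
2. F_y = 11  [F is the reflection of E across A]
   → F = (34, 11)
3. B_x = 26  [DA ∥ BF ∩ AF ∥ DB]
4. B_y = -8  [DA ∥ BF ∩ AF ∥ DB]
   → B = (26, -8)
5. C_x = 6  [2·signedArea(CEF) = -3344/9 ∩ CE · GF = -12380/27]
6. C_y = 23/9  [2·signedArea(CEF) = -3344/9 ∩ CE · GF = -12380/27]
   → C = (6, 23/9)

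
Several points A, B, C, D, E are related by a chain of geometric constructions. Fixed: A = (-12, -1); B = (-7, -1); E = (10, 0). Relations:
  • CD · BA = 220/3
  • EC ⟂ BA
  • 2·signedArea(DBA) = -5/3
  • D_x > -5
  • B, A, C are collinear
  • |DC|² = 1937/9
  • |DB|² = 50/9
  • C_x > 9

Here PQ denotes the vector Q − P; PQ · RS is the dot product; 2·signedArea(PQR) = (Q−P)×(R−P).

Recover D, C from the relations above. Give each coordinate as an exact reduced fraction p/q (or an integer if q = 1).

1. D_y = -2/3  [2·signedArea(DBA) = -5/3]
2. D_x = -14/3  [|DB|² = 50/9]
   → D = (-14/3, -2/3)
3. C_x = 10  [B, A, C are collinear ∩ EC ⟂ BA]
4. C_y = -1  [B, A, C are collinear ∩ EC ⟂ BA]
   → C = (10, -1)

C = (10, -1)
D = (-14/3, -2/3)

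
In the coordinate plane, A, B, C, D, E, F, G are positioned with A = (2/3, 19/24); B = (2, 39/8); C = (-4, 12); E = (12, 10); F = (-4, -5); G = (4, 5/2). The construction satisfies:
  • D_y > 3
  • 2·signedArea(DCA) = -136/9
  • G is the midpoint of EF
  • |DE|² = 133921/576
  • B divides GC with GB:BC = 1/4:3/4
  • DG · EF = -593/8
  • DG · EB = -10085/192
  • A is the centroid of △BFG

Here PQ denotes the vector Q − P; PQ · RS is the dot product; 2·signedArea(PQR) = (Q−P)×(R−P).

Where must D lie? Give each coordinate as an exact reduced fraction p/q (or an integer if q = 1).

D = (-2, 95/24)

1. D_x = -2  [DG · EF = -593/8 ∩ 2·signedArea(DCA) = -136/9]
2. D_y = 95/24  [DG · EF = -593/8 ∩ 2·signedArea(DCA) = -136/9]
   → D = (-2, 95/24)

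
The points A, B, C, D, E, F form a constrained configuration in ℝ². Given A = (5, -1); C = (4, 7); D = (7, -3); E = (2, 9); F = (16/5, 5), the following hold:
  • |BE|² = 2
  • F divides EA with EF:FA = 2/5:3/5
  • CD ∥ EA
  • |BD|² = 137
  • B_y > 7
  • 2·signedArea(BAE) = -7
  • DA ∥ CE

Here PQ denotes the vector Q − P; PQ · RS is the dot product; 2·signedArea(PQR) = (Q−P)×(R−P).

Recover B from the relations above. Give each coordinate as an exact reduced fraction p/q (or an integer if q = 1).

1. B_x = 3  [line -10·x + -3·y + 54 = 0 ∩ |BD|² = 137]
2. B_y = 8  [line -10·x + -3·y + 54 = 0 ∩ |BD|² = 137]
   → B = (3, 8)

B = (3, 8)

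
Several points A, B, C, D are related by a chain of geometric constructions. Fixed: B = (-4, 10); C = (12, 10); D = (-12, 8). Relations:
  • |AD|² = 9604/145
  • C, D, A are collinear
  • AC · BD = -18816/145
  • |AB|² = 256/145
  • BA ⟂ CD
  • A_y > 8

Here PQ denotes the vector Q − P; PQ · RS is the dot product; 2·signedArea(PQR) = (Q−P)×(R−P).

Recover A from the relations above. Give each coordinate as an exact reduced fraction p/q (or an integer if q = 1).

1. A_x = -564/145  [C, D, A are collinear ∩ BA ⟂ CD]
2. A_y = 1258/145  [C, D, A are collinear ∩ BA ⟂ CD]
   → A = (-564/145, 1258/145)

A = (-564/145, 1258/145)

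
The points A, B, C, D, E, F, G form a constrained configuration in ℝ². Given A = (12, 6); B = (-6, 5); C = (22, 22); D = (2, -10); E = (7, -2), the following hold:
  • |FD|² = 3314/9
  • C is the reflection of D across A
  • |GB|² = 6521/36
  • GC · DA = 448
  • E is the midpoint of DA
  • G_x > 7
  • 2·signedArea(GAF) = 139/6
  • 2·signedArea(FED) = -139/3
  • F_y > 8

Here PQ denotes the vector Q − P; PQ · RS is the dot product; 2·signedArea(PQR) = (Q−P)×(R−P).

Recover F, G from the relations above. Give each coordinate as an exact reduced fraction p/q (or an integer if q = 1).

F = (23/3, 25/3)
G = (22/3, 19/6)

1. F_x = 23/3  [line 8·x + -5·y + -59/3 = 0 ∩ |FD|² = 3314/9]
2. F_y = 25/3  [line 8·x + -5·y + -59/3 = 0 ∩ |FD|² = 3314/9]
   → F = (23/3, 25/3)
3. G_x = 22/3  [GC · DA = 448 ∩ 2·signedArea(GAF) = 139/6]
4. G_y = 19/6  [GC · DA = 448 ∩ 2·signedArea(GAF) = 139/6]
   → G = (22/3, 19/6)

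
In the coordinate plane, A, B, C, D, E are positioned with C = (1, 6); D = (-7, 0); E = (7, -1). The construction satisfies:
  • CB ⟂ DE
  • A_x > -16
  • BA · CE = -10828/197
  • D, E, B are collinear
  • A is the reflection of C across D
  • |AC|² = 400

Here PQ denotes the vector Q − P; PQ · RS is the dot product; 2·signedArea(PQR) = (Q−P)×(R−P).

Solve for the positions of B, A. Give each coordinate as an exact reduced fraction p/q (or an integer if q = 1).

1. B_x = 105/197  [D, E, B are collinear ∩ CB ⟂ DE]
2. B_y = -106/197  [D, E, B are collinear ∩ CB ⟂ DE]
   → B = (105/197, -106/197)
3. A_x = -15  [A is the reflection of C across D]
4. A_y = -6  [A is the reflection of C across D]
   → A = (-15, -6)

A = (-15, -6)
B = (105/197, -106/197)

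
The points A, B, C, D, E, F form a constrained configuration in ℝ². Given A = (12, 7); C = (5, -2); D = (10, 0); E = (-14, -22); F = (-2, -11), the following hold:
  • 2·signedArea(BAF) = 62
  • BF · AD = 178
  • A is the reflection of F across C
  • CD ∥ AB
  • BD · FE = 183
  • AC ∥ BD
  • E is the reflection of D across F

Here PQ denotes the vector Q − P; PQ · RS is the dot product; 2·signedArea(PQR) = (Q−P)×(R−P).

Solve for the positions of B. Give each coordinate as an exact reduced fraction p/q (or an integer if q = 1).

B = (17, 9)

1. B_x = 17  [AC ∥ BD ∩ CD ∥ AB]
2. B_y = 9  [AC ∥ BD ∩ CD ∥ AB]
   → B = (17, 9)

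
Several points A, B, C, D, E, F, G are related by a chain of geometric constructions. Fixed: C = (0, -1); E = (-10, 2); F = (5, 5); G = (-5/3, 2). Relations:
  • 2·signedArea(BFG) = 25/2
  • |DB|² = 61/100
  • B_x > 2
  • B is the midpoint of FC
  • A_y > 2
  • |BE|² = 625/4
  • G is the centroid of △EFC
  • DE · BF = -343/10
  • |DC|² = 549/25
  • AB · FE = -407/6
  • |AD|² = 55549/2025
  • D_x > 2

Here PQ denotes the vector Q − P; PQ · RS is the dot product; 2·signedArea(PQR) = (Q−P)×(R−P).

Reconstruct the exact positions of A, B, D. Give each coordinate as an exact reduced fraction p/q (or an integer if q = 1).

1. B_x = 5/2  [B is the midpoint of FC]
2. B_y = 2  [B is the midpoint of FC]
   → B = (5/2, 2)
3. D_x = 3  [line -5/2·x + -3·y + 153/10 = 0 ∩ |DC|² = 549/25]
4. D_y = 13/5  [line -5/2·x + -3·y + 153/10 = 0 ∩ |DC|² = 549/25]
   → D = (3, 13/5)
5. A_x = -20/9  [line 15·x + 3·y + 73/3 = 0 ∩ |AD|² = 55549/2025]
6. A_y = 3  [line 15·x + 3·y + 73/3 = 0 ∩ |AD|² = 55549/2025]
   → A = (-20/9, 3)

A = (-20/9, 3)
B = (5/2, 2)
D = (3, 13/5)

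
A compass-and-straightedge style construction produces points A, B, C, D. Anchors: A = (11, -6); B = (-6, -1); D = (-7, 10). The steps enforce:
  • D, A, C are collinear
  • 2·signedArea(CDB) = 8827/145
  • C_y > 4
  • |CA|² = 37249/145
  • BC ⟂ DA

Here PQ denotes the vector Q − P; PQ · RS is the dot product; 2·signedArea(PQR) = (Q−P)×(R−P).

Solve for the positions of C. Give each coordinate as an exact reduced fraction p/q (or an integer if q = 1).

1. C_x = -142/145  [D, A, C are collinear ∩ BC ⟂ DA]
2. C_y = 674/145  [D, A, C are collinear ∩ BC ⟂ DA]
   → C = (-142/145, 674/145)

C = (-142/145, 674/145)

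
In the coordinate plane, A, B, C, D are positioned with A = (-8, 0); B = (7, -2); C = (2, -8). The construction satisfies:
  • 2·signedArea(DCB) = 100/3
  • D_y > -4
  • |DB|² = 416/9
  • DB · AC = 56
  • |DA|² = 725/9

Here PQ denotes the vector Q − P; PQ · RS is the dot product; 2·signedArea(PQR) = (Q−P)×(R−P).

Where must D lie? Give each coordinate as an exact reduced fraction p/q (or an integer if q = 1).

1. D_x = 1/3  [DB · AC = 56 ∩ 2·signedArea(DCB) = 100/3]
2. D_y = -10/3  [DB · AC = 56 ∩ 2·signedArea(DCB) = 100/3]
   → D = (1/3, -10/3)

D = (1/3, -10/3)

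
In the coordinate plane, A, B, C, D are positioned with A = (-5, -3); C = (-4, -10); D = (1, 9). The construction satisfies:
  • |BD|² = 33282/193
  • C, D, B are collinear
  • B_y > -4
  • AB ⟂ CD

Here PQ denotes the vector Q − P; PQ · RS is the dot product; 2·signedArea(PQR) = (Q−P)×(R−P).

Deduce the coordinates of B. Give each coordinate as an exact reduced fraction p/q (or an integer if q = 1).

B = (-452/193, -714/193)

1. B_x = -452/193  [C, D, B are collinear ∩ AB ⟂ CD]
2. B_y = -714/193  [C, D, B are collinear ∩ AB ⟂ CD]
   → B = (-452/193, -714/193)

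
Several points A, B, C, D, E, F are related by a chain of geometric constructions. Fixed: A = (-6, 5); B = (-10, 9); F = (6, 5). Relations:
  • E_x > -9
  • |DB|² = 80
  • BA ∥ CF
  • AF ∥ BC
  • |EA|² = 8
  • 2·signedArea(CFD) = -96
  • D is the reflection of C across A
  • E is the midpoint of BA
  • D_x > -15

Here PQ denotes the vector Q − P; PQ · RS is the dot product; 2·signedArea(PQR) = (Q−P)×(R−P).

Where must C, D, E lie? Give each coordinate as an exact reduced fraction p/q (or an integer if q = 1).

1. C_x = 2  [BA ∥ CF ∩ AF ∥ BC]
2. C_y = 9  [BA ∥ CF ∩ AF ∥ BC]
   → C = (2, 9)
3. D_x = -14  [D is the reflection of C across A]
4. D_y = 1  [D is the reflection of C across A]
   → D = (-14, 1)
5. E_x = -8  [E is the midpoint of BA]
6. E_y = 7  [E is the midpoint of BA]
   → E = (-8, 7)

C = (2, 9)
D = (-14, 1)
E = (-8, 7)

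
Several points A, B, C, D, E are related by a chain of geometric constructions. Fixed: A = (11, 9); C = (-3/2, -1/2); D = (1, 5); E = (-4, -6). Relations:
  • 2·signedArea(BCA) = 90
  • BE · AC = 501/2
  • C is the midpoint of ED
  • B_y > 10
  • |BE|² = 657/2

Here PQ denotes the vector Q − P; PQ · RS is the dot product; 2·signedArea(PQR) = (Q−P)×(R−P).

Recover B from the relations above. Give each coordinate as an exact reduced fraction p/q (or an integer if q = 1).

1. B_x = 7/2  [BE · AC = 501/2 ∩ 2·signedArea(BCA) = 90]
2. B_y = 21/2  [BE · AC = 501/2 ∩ 2·signedArea(BCA) = 90]
   → B = (7/2, 21/2)

B = (7/2, 21/2)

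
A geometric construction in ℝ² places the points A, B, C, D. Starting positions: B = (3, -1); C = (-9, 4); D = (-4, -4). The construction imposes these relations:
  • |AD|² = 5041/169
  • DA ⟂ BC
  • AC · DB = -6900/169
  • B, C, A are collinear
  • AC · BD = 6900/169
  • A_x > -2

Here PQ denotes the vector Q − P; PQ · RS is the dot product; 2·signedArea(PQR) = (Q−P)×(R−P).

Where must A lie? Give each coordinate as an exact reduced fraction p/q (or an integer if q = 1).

A = (-321/169, 176/169)

1. A_x = -321/169  [B, C, A are collinear ∩ DA ⟂ BC]
2. A_y = 176/169  [B, C, A are collinear ∩ DA ⟂ BC]
   → A = (-321/169, 176/169)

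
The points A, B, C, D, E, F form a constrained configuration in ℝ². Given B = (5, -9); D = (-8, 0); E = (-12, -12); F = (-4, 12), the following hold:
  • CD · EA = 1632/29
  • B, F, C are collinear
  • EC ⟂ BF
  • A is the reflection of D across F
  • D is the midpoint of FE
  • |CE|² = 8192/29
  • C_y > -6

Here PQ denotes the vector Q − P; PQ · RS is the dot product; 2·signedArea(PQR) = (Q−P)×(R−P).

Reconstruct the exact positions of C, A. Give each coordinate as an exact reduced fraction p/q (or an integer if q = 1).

A = (0, 24)
C = (100/29, -156/29)

1. C_x = 100/29  [B, F, C are collinear ∩ EC ⟂ BF]
2. C_y = -156/29  [B, F, C are collinear ∩ EC ⟂ BF]
   → C = (100/29, -156/29)
3. A_x = 0  [A is the reflection of D across F]
4. A_y = 24  [A is the reflection of D across F]
   → A = (0, 24)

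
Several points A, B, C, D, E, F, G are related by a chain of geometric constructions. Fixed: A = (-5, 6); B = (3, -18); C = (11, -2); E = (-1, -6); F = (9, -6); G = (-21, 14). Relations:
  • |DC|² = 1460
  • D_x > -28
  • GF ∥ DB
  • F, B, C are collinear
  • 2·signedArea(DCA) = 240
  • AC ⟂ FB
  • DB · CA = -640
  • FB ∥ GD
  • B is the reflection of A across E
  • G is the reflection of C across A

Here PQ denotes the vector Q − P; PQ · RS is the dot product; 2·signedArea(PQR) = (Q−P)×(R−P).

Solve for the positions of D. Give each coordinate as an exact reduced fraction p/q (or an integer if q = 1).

1. D_x = -27  [GF ∥ DB ∩ FB ∥ GD]
2. D_y = 2  [GF ∥ DB ∩ FB ∥ GD]
   → D = (-27, 2)

D = (-27, 2)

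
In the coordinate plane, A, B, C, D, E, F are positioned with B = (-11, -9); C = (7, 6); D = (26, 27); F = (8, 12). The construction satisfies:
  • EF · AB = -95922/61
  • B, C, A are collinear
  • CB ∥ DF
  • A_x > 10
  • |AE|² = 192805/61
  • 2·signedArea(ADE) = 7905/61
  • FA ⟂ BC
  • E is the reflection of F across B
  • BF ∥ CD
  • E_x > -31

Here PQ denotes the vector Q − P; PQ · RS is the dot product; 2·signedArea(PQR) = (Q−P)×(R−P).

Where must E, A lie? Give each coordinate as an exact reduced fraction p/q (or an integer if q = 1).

A = (643/61, 546/61)
E = (-30, -30)

1. E_x = -30  [E is the reflection of F across B]
2. E_y = -30  [E is the reflection of F across B]
   → E = (-30, -30)
3. A_x = 643/61  [B, C, A are collinear ∩ FA ⟂ BC]
4. A_y = 546/61  [B, C, A are collinear ∩ FA ⟂ BC]
   → A = (643/61, 546/61)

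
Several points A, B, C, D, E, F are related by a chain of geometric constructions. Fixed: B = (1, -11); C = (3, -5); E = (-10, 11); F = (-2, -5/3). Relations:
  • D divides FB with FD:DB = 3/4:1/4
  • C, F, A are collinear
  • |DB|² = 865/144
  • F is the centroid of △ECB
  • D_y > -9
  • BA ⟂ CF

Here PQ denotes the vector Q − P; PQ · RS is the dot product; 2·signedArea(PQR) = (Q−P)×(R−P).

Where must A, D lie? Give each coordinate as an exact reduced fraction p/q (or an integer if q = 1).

1. A_x = 57/13  [C, F, A are collinear ∩ BA ⟂ CF]
2. A_y = -77/13  [C, F, A are collinear ∩ BA ⟂ CF]
   → A = (57/13, -77/13)
3. D_x = 1/4  [D divides FB with FD:DB = 3/4:1/4]
4. D_y = -26/3  [D divides FB with FD:DB = 3/4:1/4]
   → D = (1/4, -26/3)

A = (57/13, -77/13)
D = (1/4, -26/3)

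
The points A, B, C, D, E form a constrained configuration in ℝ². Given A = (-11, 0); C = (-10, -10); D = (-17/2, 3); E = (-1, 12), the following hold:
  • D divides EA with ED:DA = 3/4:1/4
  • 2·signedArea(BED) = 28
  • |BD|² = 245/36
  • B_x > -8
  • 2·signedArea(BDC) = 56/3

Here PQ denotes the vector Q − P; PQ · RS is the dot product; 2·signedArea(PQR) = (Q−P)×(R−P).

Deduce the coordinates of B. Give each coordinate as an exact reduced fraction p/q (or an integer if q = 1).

1. B_x = -22/3  [2·signedArea(BED) = 28 ∩ 2·signedArea(BDC) = 56/3]
2. B_y = 2/3  [2·signedArea(BED) = 28 ∩ 2·signedArea(BDC) = 56/3]
   → B = (-22/3, 2/3)

B = (-22/3, 2/3)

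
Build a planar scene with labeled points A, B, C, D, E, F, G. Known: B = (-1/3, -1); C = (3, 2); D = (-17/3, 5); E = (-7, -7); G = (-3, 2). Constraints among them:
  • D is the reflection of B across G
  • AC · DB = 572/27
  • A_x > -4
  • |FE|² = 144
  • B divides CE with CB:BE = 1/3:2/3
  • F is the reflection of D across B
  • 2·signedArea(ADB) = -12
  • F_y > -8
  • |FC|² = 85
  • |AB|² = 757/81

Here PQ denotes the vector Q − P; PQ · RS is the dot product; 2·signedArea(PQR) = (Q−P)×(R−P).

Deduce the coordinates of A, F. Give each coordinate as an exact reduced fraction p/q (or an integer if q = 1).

1. A_x = -29/9  [2·signedArea(ADB) = -12 ∩ AC · DB = 572/27]
2. A_y = 0  [2·signedArea(ADB) = -12 ∩ AC · DB = 572/27]
   → A = (-29/9, 0)
3. F_x = 5  [F is the reflection of D across B]
4. F_y = -7  [F is the reflection of D across B]
   → F = (5, -7)

A = (-29/9, 0)
F = (5, -7)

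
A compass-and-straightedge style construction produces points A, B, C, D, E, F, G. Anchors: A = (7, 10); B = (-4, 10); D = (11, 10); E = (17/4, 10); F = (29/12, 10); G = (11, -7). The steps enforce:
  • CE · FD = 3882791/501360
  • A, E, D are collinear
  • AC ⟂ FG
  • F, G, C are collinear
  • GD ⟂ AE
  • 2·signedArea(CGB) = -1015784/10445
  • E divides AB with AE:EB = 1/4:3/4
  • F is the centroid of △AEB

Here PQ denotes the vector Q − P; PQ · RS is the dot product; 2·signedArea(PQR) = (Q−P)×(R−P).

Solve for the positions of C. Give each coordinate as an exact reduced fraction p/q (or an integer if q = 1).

C = (34967/10445, 85189/10445)

1. C_x = 34967/10445  [F, G, C are collinear ∩ AC ⟂ FG]
2. C_y = 85189/10445  [F, G, C are collinear ∩ AC ⟂ FG]
   → C = (34967/10445, 85189/10445)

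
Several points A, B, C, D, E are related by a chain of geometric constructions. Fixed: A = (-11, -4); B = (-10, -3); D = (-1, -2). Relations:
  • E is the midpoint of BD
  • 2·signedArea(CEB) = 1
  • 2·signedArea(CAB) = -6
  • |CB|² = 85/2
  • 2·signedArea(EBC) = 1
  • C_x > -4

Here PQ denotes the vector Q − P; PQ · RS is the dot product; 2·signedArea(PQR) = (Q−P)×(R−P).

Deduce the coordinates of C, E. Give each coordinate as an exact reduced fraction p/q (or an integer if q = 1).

C = (-7/2, -5/2)
E = (-11/2, -5/2)

1. C_x = -7/2  [line -1·x + 1·y + -1 = 0 ∩ |CB|² = 85/2]
2. C_y = -5/2  [line -1·x + 1·y + -1 = 0 ∩ |CB|² = 85/2]
   → C = (-7/2, -5/2)
3. E_x = -11/2  [E is the midpoint of BD]
4. E_y = -5/2  [E is the midpoint of BD]
   → E = (-11/2, -5/2)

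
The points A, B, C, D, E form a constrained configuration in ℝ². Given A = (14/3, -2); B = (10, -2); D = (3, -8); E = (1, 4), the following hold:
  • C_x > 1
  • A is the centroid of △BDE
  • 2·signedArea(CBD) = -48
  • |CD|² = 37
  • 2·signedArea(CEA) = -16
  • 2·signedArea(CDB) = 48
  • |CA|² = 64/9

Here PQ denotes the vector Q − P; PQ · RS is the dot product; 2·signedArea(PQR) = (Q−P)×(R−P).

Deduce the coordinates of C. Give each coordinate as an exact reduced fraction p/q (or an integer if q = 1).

C = (2, -2)

1. C_x = 2  [2·signedArea(CBD) = -48 ∩ 2·signedArea(CEA) = -16]
2. C_y = -2  [2·signedArea(CBD) = -48 ∩ 2·signedArea(CEA) = -16]
   → C = (2, -2)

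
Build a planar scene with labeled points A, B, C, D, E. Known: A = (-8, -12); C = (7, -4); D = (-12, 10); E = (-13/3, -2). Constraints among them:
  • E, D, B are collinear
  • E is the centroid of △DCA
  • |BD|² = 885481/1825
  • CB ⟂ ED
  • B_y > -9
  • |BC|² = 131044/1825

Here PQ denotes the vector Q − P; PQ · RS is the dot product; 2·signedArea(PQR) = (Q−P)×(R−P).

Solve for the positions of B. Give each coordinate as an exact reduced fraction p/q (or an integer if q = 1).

B = (-257/1825, -15626/1825)

1. B_x = -257/1825  [E, D, B are collinear ∩ CB ⟂ ED]
2. B_y = -15626/1825  [E, D, B are collinear ∩ CB ⟂ ED]
   → B = (-257/1825, -15626/1825)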